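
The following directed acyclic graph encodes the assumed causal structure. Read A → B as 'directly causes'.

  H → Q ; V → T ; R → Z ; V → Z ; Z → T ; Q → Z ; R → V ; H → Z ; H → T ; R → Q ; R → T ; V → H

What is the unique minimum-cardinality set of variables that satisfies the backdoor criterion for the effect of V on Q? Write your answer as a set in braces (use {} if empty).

Variables eligible for adjustment (non-descendants of V, excluding V and Q): {R}.
Backdoor paths from V to Q:
  P1: V <- R -> Q
  P2: V <- R -> Z <- H -> Q
  P3: V <- R -> Z <- Q
  P4: V <- R -> Z -> T <- H -> Q
  P5: V <- R -> T <- H -> Q
  P6: V <- R -> T <- H -> Z <- Q
  P7: V <- R -> T <- Z <- H -> Q
  P8: V <- R -> T <- Z <- Q
The empty set is not sufficient: P1 (V <- R -> Q) has no collider blocking it and no conditioned non-collider, so it is open.
Try {R}:
  P1: blocked at fork node R ∈ conditioning set.
  P2: blocked at fork node R ∈ conditioning set.
  P3: blocked at fork node R ∈ conditioning set.
  P4: blocked at fork node R ∈ conditioning set.
  P5: blocked at fork node R ∈ conditioning set.
  P6: blocked at fork node R ∈ conditioning set.
  P7: blocked at fork node R ∈ conditioning set.
  P8: blocked at fork node R ∈ conditioning set.
{R} contains no descendant of V and blocks every backdoor path.
{R} is the unique smallest valid adjustment set.

{R}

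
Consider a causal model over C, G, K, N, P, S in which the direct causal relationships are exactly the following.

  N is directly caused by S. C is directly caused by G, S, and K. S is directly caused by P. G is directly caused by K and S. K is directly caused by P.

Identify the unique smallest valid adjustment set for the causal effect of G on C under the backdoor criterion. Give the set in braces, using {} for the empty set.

{K, S}

Variables eligible for adjustment (non-descendants of G, excluding G and C): {K, N, P, S}.
Backdoor paths from G to C:
  P1: G <- S <- P -> K -> C
  P2: G <- S -> C
  P3: G <- K <- P -> S -> C
  P4: G <- K -> C
The empty set is not sufficient: P1 (G <- S <- P -> K -> C) has no collider blocking it and no conditioned non-collider, so it is open.
Try {K, S}:
  P1: blocked at chain node S ∈ conditioning set.
  P2: blocked at fork node S ∈ conditioning set.
  P3: blocked at chain node K ∈ conditioning set.
  P4: blocked at fork node K ∈ conditioning set.
{K, S} contains no descendant of G and blocks every backdoor path.
Every element of {K, S} is needed (dropping K leaves P4 open; dropping S leaves P2 open), so no proper subset is valid.
Among all size-2 subsets of the eligible variables, only {K, S} blocks every backdoor path, so it is the unique smallest valid adjustment set.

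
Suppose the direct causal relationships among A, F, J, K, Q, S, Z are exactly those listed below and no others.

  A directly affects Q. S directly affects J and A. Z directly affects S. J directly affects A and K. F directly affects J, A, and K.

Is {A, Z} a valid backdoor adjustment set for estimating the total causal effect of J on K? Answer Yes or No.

No

Backdoor paths from J to K (paths whose first edge points into J):
  P1: J <- F -> K
  P2: J <- S -> A <- F -> K
Condition 1 (no descendant of J in the set): FAILS — A is a descendant of J.
Condition 2 (every backdoor path blocked by {A, Z}):
  P1: open — no interior node is in the conditioning set.
  P2: open — collider(s) A are conditioned on (or have a conditioned descendant) and no non-collider on the path is in the set.
{A, Z} does not satisfy the backdoor criterion.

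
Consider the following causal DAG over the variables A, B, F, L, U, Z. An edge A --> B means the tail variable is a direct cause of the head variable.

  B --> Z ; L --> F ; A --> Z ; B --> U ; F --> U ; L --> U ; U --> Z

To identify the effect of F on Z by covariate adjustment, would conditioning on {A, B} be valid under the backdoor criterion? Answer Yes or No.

No

Backdoor paths from F to Z (paths whose first edge points into F):
  P1: F <- L -> U <- B -> Z
  P2: F <- L -> U -> Z
Condition 1 (no descendant of F in the set): holds — descendants of F are {U, Z}; none are in {A, B}.
Condition 2 (every backdoor path blocked by {A, B}):
  P1: blocked at collider U (neither it nor any descendant is in the conditioning set).
  P2: open — no interior node is in the conditioning set.
{A, B} does not satisfy the backdoor criterion.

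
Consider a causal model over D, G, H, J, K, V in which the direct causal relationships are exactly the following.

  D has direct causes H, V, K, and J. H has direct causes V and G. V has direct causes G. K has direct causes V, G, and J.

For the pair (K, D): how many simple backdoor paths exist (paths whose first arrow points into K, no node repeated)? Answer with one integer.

8

A backdoor path from K to D is any simple undirected path whose first edge points into K (i.e. leaves K via a parent).
Parents of K: {G, J, V}.
Enumerating:
  P1: K <- J -> D
  P2: K <- G -> V -> H -> D
  P3: K <- G -> V -> D
  P4: K <- G -> H <- V -> D
  P5: K <- G -> H -> D
  P6: K <- V <- G -> H -> D
  P7: K <- V -> H -> D
  P8: K <- V -> D
That exhausts the simple backdoor paths. Count: 8.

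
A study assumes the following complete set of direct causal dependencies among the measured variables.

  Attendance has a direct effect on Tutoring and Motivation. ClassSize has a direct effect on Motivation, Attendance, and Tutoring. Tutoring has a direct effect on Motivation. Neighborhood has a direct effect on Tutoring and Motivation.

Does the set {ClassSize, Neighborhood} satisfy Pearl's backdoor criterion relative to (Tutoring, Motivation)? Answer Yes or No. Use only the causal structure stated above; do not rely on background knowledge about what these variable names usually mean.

No

Backdoor paths from Tutoring to Motivation (paths whose first edge points into Tutoring):
  P1: Tutoring <- ClassSize -> Attendance -> Motivation
  P2: Tutoring <- ClassSize -> Motivation
  P3: Tutoring <- Attendance <- ClassSize -> Motivation
  P4: Tutoring <- Attendance -> Motivation
  P5: Tutoring <- Neighborhood -> Motivation
Condition 1 (no descendant of Tutoring in the set): holds — descendants of Tutoring are {Motivation}; none are in {ClassSize, Neighborhood}.
Condition 2 (every backdoor path blocked by {ClassSize, Neighborhood}):
  P1: blocked at fork node ClassSize ∈ conditioning set.
  P2: blocked at fork node ClassSize ∈ conditioning set.
  P3: blocked at fork node ClassSize ∈ conditioning set.
  P4: open — no interior node is in the conditioning set.
  P5: blocked at fork node Neighborhood ∈ conditioning set.
{ClassSize, Neighborhood} does not satisfy the backdoor criterion.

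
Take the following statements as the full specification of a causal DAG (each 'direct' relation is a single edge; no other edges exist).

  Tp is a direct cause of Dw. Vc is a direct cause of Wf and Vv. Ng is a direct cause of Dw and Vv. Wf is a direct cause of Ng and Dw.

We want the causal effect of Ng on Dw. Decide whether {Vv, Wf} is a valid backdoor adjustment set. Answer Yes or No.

No

Backdoor paths from Ng to Dw (paths whose first edge points into Ng):
  P1: Ng <- Wf -> Dw
Condition 1 (no descendant of Ng in the set): FAILS — Vv is a descendant of Ng.
Condition 2 (every backdoor path blocked by {Vv, Wf}):
  P1: blocked at fork node Wf ∈ conditioning set.
{Vv, Wf} does not satisfy the backdoor criterion.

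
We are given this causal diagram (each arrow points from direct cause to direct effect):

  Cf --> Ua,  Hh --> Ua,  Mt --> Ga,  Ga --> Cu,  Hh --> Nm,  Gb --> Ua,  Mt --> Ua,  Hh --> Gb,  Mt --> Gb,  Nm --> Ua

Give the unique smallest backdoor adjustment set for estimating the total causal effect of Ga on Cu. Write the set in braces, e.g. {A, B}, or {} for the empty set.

{}

Variables eligible for adjustment (non-descendants of Ga, excluding Ga and Cu): {Cf, Gb, Hh, Mt, Nm, Ua}.
Backdoor paths from Ga to Cu:
  (none)
With no backdoor paths the empty set already satisfies the criterion, and it is trivially minimal.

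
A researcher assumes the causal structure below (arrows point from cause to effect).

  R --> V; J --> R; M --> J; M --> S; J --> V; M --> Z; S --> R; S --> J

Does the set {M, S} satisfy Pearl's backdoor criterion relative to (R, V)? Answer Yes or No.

Backdoor paths from R to V (paths whose first edge points into R):
  P1: R <- S <- M -> J -> V
  P2: R <- S -> J -> V
  P3: R <- J -> V
Condition 1 (no descendant of R in the set): holds — descendants of R are {V}; none are in {M, S}.
Condition 2 (every backdoor path blocked by {M, S}):
  P1: blocked at chain node S ∈ conditioning set.
  P2: blocked at fork node S ∈ conditioning set.
  P3: open — no interior node is in the conditioning set.
{M, S} does not satisfy the backdoor criterion.

No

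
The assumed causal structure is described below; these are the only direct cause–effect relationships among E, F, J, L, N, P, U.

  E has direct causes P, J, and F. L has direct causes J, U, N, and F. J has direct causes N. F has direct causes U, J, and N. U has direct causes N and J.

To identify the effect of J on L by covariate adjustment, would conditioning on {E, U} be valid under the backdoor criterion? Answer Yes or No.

No

Backdoor paths from J to L (paths whose first edge points into J):
  P1: J <- N -> U -> F -> L
  P2: J <- N -> U -> L
  P3: J <- N -> F <- U -> L
  P4: J <- N -> F -> L
  P5: J <- N -> L
Condition 1 (no descendant of J in the set): FAILS — E and U are descendants of J.
Condition 2 (every backdoor path blocked by {E, U}):
  P1: blocked at chain node U ∈ conditioning set.
  P2: blocked at chain node U ∈ conditioning set.
  P3: blocked at fork node U ∈ conditioning set.
  P4: open — no interior node is in the conditioning set.
  P5: open — no interior node is in the conditioning set.
{E, U} does not satisfy the backdoor criterion.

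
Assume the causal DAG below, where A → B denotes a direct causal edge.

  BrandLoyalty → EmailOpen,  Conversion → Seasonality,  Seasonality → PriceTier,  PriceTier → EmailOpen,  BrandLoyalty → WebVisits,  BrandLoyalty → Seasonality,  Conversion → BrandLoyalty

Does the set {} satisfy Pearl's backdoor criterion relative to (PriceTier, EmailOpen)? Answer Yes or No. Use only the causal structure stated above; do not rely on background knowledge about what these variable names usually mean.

Backdoor paths from PriceTier to EmailOpen (paths whose first edge points into PriceTier):
  P1: PriceTier <- Seasonality <- Conversion -> BrandLoyalty -> EmailOpen
  P2: PriceTier <- Seasonality <- BrandLoyalty -> EmailOpen
Condition 1 (no descendant of PriceTier in the set): holds — descendants of PriceTier are {EmailOpen}; none are in {}.
Condition 2 (every backdoor path blocked by {}):
  P1: open — no interior node is in the conditioning set.
  P2: open — no interior node is in the conditioning set.
{} does not satisfy the backdoor criterion.

No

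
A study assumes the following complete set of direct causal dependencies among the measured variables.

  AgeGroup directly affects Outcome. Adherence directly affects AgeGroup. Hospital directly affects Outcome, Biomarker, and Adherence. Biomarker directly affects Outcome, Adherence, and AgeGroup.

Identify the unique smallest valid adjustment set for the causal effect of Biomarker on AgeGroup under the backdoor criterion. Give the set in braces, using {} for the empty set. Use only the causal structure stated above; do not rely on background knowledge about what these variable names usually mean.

Variables eligible for adjustment (non-descendants of Biomarker, excluding Biomarker and AgeGroup): {Hospital}.
Backdoor paths from Biomarker to AgeGroup:
  P1: Biomarker <- Hospital -> Adherence -> AgeGroup
  P2: Biomarker <- Hospital -> Outcome <- AgeGroup
The empty set is not sufficient: P1 (Biomarker <- Hospital -> Adherence -> AgeGroup) has no collider blocking it and no conditioned non-collider, so it is open.
Try {Hospital}:
  P1: blocked at fork node Hospital ∈ conditioning set.
  P2: blocked at fork node Hospital ∈ conditioning set.
{Hospital} contains no descendant of Biomarker and blocks every backdoor path.
{Hospital} is the unique smallest valid adjustment set.

{Hospital}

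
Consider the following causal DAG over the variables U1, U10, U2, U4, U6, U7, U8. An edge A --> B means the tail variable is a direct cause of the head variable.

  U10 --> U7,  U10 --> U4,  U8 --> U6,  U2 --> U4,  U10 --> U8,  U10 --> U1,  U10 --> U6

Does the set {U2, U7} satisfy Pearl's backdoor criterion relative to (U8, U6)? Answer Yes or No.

Backdoor paths from U8 to U6 (paths whose first edge points into U8):
  P1: U8 <- U10 -> U6
Condition 1 (no descendant of U8 in the set): holds — descendants of U8 are {U6}; none are in {U2, U7}.
Condition 2 (every backdoor path blocked by {U2, U7}):
  P1: open — no interior node is in the conditioning set.
{U2, U7} does not satisfy the backdoor criterion.

No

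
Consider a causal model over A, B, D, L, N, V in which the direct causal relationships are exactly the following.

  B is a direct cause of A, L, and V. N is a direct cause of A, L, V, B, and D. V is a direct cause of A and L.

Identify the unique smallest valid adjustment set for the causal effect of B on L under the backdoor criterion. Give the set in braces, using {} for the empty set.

Variables eligible for adjustment (non-descendants of B, excluding B and L): {D, N}.
Backdoor paths from B to L:
  P1: B <- N -> V -> L
  P2: B <- N -> L
  P3: B <- N -> A <- V -> L
The empty set is not sufficient: P1 (B <- N -> V -> L) has no collider blocking it and no conditioned non-collider, so it is open.
Try {N}:
  P1: blocked at fork node N ∈ conditioning set.
  P2: blocked at fork node N ∈ conditioning set.
  P3: blocked at fork node N ∈ conditioning set.
{N} contains no descendant of B and blocks every backdoor path.
No other singleton works — e.g. {D} leaves P1 open — so {N} is the unique smallest valid adjustment set.

{N}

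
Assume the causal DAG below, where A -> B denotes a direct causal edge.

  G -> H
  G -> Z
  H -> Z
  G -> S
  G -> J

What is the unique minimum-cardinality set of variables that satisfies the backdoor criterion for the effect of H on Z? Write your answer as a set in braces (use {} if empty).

{G}

Variables eligible for adjustment (non-descendants of H, excluding H and Z): {G, J, S}.
Backdoor paths from H to Z:
  P1: H <- G -> Z
The empty set is not sufficient: P1 (H <- G -> Z) has no collider blocking it and no conditioned non-collider, so it is open.
Try {G}:
  P1: blocked at fork node G ∈ conditioning set.
{G} contains no descendant of H and blocks every backdoor path.
No other singleton works — e.g. {S} leaves P1 open — so {G} is the unique smallest valid adjustment set.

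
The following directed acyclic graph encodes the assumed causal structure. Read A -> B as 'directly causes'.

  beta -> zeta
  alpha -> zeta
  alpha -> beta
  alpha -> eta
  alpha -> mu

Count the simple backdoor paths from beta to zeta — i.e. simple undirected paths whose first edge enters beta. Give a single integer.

1

A backdoor path from beta to zeta is any simple undirected path whose first edge points into beta (i.e. leaves beta via a parent).
Parents of beta: {alpha}.
Enumerating:
  P1: beta <- alpha -> zeta
That exhausts the simple backdoor paths. Count: 1.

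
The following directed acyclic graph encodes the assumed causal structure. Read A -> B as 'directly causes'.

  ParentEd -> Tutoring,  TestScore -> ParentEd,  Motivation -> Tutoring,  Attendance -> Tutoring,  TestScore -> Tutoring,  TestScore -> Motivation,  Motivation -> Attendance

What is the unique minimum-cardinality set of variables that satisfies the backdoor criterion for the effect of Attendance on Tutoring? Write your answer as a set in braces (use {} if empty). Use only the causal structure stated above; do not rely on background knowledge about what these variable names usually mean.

{Motivation}

Variables eligible for adjustment (non-descendants of Attendance, excluding Attendance and Tutoring): {Motivation, ParentEd, TestScore}.
Backdoor paths from Attendance to Tutoring:
  P1: Attendance <- Motivation <- TestScore -> ParentEd -> Tutoring
  P2: Attendance <- Motivation <- TestScore -> Tutoring
  P3: Attendance <- Motivation -> Tutoring
The empty set is not sufficient: P1 (Attendance <- Motivation <- TestScore -> ParentEd -> Tutoring) has no collider blocking it and no conditioned non-collider, so it is open.
Try {Motivation}:
  P1: blocked at chain node Motivation ∈ conditioning set.
  P2: blocked at chain node Motivation ∈ conditioning set.
  P3: blocked at fork node Motivation ∈ conditioning set.
{Motivation} contains no descendant of Attendance and blocks every backdoor path.
No other singleton works — e.g. {TestScore} leaves P3 open — so {Motivation} is the unique smallest valid adjustment set.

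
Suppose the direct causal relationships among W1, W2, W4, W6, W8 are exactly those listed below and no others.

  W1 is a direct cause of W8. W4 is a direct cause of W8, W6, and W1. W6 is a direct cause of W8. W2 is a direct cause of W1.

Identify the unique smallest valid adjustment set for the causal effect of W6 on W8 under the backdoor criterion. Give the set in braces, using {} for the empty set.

{W4}

Variables eligible for adjustment (non-descendants of W6, excluding W6 and W8): {W1, W2, W4}.
Backdoor paths from W6 to W8:
  P1: W6 <- W4 -> W1 -> W8
  P2: W6 <- W4 -> W8
The empty set is not sufficient: P1 (W6 <- W4 -> W1 -> W8) has no collider blocking it and no conditioned non-collider, so it is open.
Try {W4}:
  P1: blocked at fork node W4 ∈ conditioning set.
  P2: blocked at fork node W4 ∈ conditioning set.
{W4} contains no descendant of W6 and blocks every backdoor path.
No other singleton works — e.g. {W2} leaves P1 open — so {W4} is the unique smallest valid adjustment set.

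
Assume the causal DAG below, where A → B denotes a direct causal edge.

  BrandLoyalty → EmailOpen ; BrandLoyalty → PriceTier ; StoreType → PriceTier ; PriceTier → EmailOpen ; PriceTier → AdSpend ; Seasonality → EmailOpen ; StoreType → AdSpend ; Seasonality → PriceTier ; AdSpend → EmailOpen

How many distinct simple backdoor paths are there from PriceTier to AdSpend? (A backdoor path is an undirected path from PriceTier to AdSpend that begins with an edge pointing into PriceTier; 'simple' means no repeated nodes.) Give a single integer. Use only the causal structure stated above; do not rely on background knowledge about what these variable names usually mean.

3

A backdoor path from PriceTier to AdSpend is any simple undirected path whose first edge points into PriceTier (i.e. leaves PriceTier via a parent).
Parents of PriceTier: {BrandLoyalty, Seasonality, StoreType}.
Enumerating:
  P1: PriceTier <- BrandLoyalty -> EmailOpen <- AdSpend
  P2: PriceTier <- StoreType -> AdSpend
  P3: PriceTier <- Seasonality -> EmailOpen <- AdSpend
That exhausts the simple backdoor paths. Count: 3.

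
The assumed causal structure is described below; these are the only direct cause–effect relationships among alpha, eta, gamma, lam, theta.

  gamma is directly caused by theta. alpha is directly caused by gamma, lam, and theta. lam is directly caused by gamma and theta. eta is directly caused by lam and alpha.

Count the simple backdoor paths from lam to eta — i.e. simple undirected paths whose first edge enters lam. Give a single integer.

4

A backdoor path from lam to eta is any simple undirected path whose first edge points into lam (i.e. leaves lam via a parent).
Parents of lam: {gamma, theta}.
Enumerating:
  P1: lam <- theta -> gamma -> alpha -> eta
  P2: lam <- theta -> alpha -> eta
  P3: lam <- gamma <- theta -> alpha -> eta
  P4: lam <- gamma -> alpha -> eta
That exhausts the simple backdoor paths. Count: 4.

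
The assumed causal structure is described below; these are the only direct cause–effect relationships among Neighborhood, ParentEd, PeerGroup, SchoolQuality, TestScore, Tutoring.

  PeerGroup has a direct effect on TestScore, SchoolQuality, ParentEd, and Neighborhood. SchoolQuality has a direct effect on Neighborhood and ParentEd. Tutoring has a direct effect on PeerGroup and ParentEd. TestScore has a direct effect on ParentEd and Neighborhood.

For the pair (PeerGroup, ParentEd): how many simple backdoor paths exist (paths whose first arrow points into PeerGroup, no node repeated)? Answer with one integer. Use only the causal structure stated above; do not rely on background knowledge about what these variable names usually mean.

A backdoor path from PeerGroup to ParentEd is any simple undirected path whose first edge points into PeerGroup (i.e. leaves PeerGroup via a parent).
Parents of PeerGroup: {Tutoring}.
Enumerating:
  P1: PeerGroup <- Tutoring -> ParentEd
That exhausts the simple backdoor paths. Count: 1.

1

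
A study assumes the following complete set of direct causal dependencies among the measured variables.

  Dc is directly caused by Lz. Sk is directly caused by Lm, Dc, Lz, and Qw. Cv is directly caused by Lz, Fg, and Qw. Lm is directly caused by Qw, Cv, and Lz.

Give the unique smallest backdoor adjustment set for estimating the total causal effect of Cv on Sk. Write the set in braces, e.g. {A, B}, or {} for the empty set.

Variables eligible for adjustment (non-descendants of Cv, excluding Cv and Sk): {Dc, Fg, Lz, Qw}.
Backdoor paths from Cv to Sk:
  P1: Cv <- Qw -> Lm <- Lz -> Dc -> Sk
  P2: Cv <- Qw -> Lm <- Lz -> Sk
  P3: Cv <- Qw -> Lm -> Sk
  P4: Cv <- Qw -> Sk
  P5: Cv <- Lz -> Dc -> Sk
  P6: Cv <- Lz -> Lm <- Qw -> Sk
  P7: Cv <- Lz -> Lm -> Sk
  P8: Cv <- Lz -> Sk
The empty set is not sufficient: P3 (Cv <- Qw -> Lm -> Sk) has no collider blocking it and no conditioned non-collider, so it is open.
Try {Lz, Qw}:
  P1: blocked at fork node Qw ∈ conditioning set.
  P2: blocked at fork node Qw ∈ conditioning set.
  P3: blocked at fork node Qw ∈ conditioning set.
  P4: blocked at fork node Qw ∈ conditioning set.
  P5: blocked at fork node Lz ∈ conditioning set.
  P6: blocked at fork node Lz ∈ conditioning set.
  P7: blocked at fork node Lz ∈ conditioning set.
  P8: blocked at fork node Lz ∈ conditioning set.
{Lz, Qw} contains no descendant of Cv and blocks every backdoor path.
Every element of {Lz, Qw} is needed (dropping Lz leaves P5 open; dropping Qw leaves P3 open), so no proper subset is valid.
Among all size-2 subsets of the eligible variables, only {Lz, Qw} blocks every backdoor path, so it is the unique smallest valid adjustment set.

{Lz, Qw}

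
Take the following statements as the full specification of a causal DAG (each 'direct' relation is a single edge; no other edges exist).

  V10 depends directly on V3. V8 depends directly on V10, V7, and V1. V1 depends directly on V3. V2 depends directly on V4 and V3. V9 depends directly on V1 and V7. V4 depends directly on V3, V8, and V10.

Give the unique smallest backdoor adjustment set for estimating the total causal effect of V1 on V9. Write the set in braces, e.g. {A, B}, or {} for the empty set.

{}

Variables eligible for adjustment (non-descendants of V1, excluding V1 and V9): {V10, V3, V7}.
Backdoor paths from V1 to V9:
  P1: V1 <- V3 -> V10 -> V8 <- V7 -> V9
  P2: V1 <- V3 -> V10 -> V4 <- V8 <- V7 -> V9
  P3: V1 <- V3 -> V4 <- V10 -> V8 <- V7 -> V9
  P4: V1 <- V3 -> V4 <- V8 <- V7 -> V9
  P5: V1 <- V3 -> V2 <- V4 <- V10 -> V8 <- V7 -> V9
  P6: V1 <- V3 -> V2 <- V4 <- V8 <- V7 -> V9
Each backdoor path contains an unconditioned collider, so every path is already blocked with the empty conditioning set:
  P1: blocked at collider V8 (neither it nor any descendant is in the conditioning set).
  P2: blocked at collider V4 (neither it nor any descendant is in the conditioning set).
  P3: blocked at collider V4 (neither it nor any descendant is in the conditioning set).
  P4: blocked at collider V4 (neither it nor any descendant is in the conditioning set).
  P5: blocked at collider V2 (neither it nor any descendant is in the conditioning set).
  P6: blocked at collider V2 (neither it nor any descendant is in the conditioning set).
The empty set is therefore the unique smallest valid set.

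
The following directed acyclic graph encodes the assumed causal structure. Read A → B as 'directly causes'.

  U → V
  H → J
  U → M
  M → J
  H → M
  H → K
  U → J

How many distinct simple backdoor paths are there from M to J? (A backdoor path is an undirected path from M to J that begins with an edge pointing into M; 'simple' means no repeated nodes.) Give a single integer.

A backdoor path from M to J is any simple undirected path whose first edge points into M (i.e. leaves M via a parent).
Parents of M: {H, U}.
Enumerating:
  P1: M <- H -> J
  P2: M <- U -> J
That exhausts the simple backdoor paths. Count: 2.

2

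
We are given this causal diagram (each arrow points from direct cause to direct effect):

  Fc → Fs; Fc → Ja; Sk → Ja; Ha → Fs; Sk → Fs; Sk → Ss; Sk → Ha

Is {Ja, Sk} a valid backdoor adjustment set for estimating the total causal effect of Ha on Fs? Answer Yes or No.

Yes

Backdoor paths from Ha to Fs (paths whose first edge points into Ha):
  P1: Ha <- Sk -> Fs
  P2: Ha <- Sk -> Ja <- Fc -> Fs
Condition 1 (no descendant of Ha in the set): holds — descendants of Ha are {Fs}; none are in {Ja, Sk}.
Condition 2 (every backdoor path blocked by {Ja, Sk}):
  P1: blocked at fork node Sk ∈ conditioning set.
  P2: blocked at fork node Sk ∈ conditioning set.
{Ja, Sk} satisfies the backdoor criterion.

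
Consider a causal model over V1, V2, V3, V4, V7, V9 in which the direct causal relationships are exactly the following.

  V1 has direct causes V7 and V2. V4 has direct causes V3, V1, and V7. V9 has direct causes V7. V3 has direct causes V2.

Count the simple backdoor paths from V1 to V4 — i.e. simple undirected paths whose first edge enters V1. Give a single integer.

A backdoor path from V1 to V4 is any simple undirected path whose first edge points into V1 (i.e. leaves V1 via a parent).
Parents of V1: {V2, V7}.
Enumerating:
  P1: V1 <- V7 -> V4
  P2: V1 <- V2 -> V3 -> V4
That exhausts the simple backdoor paths. Count: 2.

2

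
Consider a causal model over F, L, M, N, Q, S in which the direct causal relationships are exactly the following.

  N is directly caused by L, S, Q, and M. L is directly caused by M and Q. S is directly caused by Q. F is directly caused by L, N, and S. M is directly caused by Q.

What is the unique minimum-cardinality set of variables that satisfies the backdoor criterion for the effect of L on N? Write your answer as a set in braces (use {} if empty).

{M, Q}

Variables eligible for adjustment (non-descendants of L, excluding L and N): {M, Q, S}.
Backdoor paths from L to N:
  P1: L <- Q -> S -> N
  P2: L <- Q -> S -> F <- N
  P3: L <- Q -> M -> N
  P4: L <- Q -> N
  P5: L <- M <- Q -> S -> N
  P6: L <- M <- Q -> S -> F <- N
  P7: L <- M <- Q -> N
  P8: L <- M -> N
The empty set is not sufficient: P1 (L <- Q -> S -> N) has no collider blocking it and no conditioned non-collider, so it is open.
Try {M, Q}:
  P1: blocked at fork node Q ∈ conditioning set.
  P2: blocked at fork node Q ∈ conditioning set.
  P3: blocked at fork node Q ∈ conditioning set.
  P4: blocked at fork node Q ∈ conditioning set.
  P5: blocked at chain node M ∈ conditioning set.
  P6: blocked at chain node M ∈ conditioning set.
  P7: blocked at chain node M ∈ conditioning set.
  P8: blocked at fork node M ∈ conditioning set.
{M, Q} contains no descendant of L and blocks every backdoor path.
Every element of {M, Q} is needed (dropping M leaves P8 open; dropping Q leaves P1 open), so no proper subset is valid.
Among all size-2 subsets of the eligible variables, only {M, Q} blocks every backdoor path, so it is the unique smallest valid adjustment set.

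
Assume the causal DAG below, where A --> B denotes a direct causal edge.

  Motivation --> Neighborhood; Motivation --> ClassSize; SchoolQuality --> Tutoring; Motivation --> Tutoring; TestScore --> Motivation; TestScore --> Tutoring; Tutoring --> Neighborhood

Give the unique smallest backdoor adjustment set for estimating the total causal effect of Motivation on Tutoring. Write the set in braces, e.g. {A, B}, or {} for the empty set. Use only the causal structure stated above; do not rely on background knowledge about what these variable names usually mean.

{TestScore}

Variables eligible for adjustment (non-descendants of Motivation, excluding Motivation and Tutoring): {SchoolQuality, TestScore}.
Backdoor paths from Motivation to Tutoring:
  P1: Motivation <- TestScore -> Tutoring
The empty set is not sufficient: P1 (Motivation <- TestScore -> Tutoring) has no collider blocking it and no conditioned non-collider, so it is open.
Try {TestScore}:
  P1: blocked at fork node TestScore ∈ conditioning set.
{TestScore} contains no descendant of Motivation and blocks every backdoor path.
No other singleton works — e.g. {SchoolQuality} leaves P1 open — so {TestScore} is the unique smallest valid adjustment set.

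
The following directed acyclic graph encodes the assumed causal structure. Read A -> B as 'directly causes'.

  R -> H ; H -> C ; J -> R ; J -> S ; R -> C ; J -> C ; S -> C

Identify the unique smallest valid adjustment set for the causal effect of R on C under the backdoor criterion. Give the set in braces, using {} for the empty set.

Variables eligible for adjustment (non-descendants of R, excluding R and C): {J, S}.
Backdoor paths from R to C:
  P1: R <- J -> S -> C
  P2: R <- J -> C
The empty set is not sufficient: P1 (R <- J -> S -> C) has no collider blocking it and no conditioned non-collider, so it is open.
Try {J}:
  P1: blocked at fork node J ∈ conditioning set.
  P2: blocked at fork node J ∈ conditioning set.
{J} contains no descendant of R and blocks every backdoor path.
No other singleton works — e.g. {S} leaves P2 open — so {J} is the unique smallest valid adjustment set.

{J}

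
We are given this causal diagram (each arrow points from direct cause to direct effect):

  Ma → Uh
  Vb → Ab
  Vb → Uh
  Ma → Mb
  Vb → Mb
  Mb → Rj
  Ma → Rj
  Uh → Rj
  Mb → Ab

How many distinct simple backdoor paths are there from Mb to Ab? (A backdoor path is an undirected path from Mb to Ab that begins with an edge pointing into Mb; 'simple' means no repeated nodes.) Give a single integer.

A backdoor path from Mb to Ab is any simple undirected path whose first edge points into Mb (i.e. leaves Mb via a parent).
Parents of Mb: {Ma, Vb}.
Enumerating:
  P1: Mb <- Vb -> Ab
  P2: Mb <- Ma -> Uh <- Vb -> Ab
  P3: Mb <- Ma -> Rj <- Uh <- Vb -> Ab
That exhausts the simple backdoor paths. Count: 3.

3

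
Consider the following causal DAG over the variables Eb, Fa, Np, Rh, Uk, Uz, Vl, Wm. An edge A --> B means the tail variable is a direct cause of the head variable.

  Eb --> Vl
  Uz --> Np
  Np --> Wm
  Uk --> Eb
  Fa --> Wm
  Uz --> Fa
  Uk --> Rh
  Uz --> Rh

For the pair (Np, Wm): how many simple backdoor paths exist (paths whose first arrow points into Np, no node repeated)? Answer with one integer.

A backdoor path from Np to Wm is any simple undirected path whose first edge points into Np (i.e. leaves Np via a parent).
Parents of Np: {Uz}.
Enumerating:
  P1: Np <- Uz -> Fa -> Wm
That exhausts the simple backdoor paths. Count: 1.

1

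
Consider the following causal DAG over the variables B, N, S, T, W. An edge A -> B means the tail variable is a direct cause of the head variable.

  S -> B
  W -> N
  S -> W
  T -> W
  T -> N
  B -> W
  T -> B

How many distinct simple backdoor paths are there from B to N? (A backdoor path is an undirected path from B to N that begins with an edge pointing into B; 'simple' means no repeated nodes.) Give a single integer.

A backdoor path from B to N is any simple undirected path whose first edge points into B (i.e. leaves B via a parent).
Parents of B: {S, T}.
Enumerating:
  P1: B <- S -> W <- T -> N
  P2: B <- S -> W -> N
  P3: B <- T -> W -> N
  P4: B <- T -> N
That exhausts the simple backdoor paths. Count: 4.

4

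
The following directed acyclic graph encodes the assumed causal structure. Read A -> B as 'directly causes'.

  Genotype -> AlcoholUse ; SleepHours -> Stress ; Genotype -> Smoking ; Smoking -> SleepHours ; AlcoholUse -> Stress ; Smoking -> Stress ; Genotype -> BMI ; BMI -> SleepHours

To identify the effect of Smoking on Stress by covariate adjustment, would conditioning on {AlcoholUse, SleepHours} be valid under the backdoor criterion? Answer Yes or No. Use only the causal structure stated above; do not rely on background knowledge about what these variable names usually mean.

Backdoor paths from Smoking to Stress (paths whose first edge points into Smoking):
  P1: Smoking <- Genotype -> AlcoholUse -> Stress
  P2: Smoking <- Genotype -> BMI -> SleepHours -> Stress
Condition 1 (no descendant of Smoking in the set): FAILS — SleepHours is a descendant of Smoking.
Condition 2 (every backdoor path blocked by {AlcoholUse, SleepHours}):
  P1: blocked at chain node AlcoholUse ∈ conditioning set.
  P2: blocked at chain node SleepHours ∈ conditioning set.
{AlcoholUse, SleepHours} does not satisfy the backdoor criterion.

No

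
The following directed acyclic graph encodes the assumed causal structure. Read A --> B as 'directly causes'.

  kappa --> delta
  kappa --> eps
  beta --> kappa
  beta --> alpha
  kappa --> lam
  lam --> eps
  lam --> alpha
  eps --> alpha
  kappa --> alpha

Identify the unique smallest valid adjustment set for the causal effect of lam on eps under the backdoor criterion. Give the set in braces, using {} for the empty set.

{kappa}

Variables eligible for adjustment (non-descendants of lam, excluding lam and eps): {beta, delta, kappa}.
Backdoor paths from lam to eps:
  P1: lam <- kappa <- beta -> alpha <- eps
  P2: lam <- kappa -> eps
  P3: lam <- kappa -> alpha <- eps
The empty set is not sufficient: P2 (lam <- kappa -> eps) has no collider blocking it and no conditioned non-collider, so it is open.
Try {kappa}:
  P1: blocked at chain node kappa ∈ conditioning set.
  P2: blocked at fork node kappa ∈ conditioning set.
  P3: blocked at fork node kappa ∈ conditioning set.
{kappa} contains no descendant of lam and blocks every backdoor path.
No other singleton works — e.g. {beta} leaves P2 open — so {kappa} is the unique smallest valid adjustment set.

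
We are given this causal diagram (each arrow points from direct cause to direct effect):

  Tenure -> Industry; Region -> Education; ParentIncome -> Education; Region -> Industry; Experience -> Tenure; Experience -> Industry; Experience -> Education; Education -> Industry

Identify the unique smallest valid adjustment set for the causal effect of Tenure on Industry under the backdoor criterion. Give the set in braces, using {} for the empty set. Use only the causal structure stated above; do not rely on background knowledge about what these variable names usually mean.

Variables eligible for adjustment (non-descendants of Tenure, excluding Tenure and Industry): {Education, Experience, ParentIncome, Region}.
Backdoor paths from Tenure to Industry:
  P1: Tenure <- Experience -> Education <- Region -> Industry
  P2: Tenure <- Experience -> Education -> Industry
  P3: Tenure <- Experience -> Industry
The empty set is not sufficient: P2 (Tenure <- Experience -> Education -> Industry) has no collider blocking it and no conditioned non-collider, so it is open.
Try {Experience}:
  P1: blocked at fork node Experience ∈ conditioning set.
  P2: blocked at fork node Experience ∈ conditioning set.
  P3: blocked at fork node Experience ∈ conditioning set.
{Experience} contains no descendant of Tenure and blocks every backdoor path.
No other singleton works — e.g. {ParentIncome} leaves P2 open — so {Experience} is the unique smallest valid adjustment set.

{Experience}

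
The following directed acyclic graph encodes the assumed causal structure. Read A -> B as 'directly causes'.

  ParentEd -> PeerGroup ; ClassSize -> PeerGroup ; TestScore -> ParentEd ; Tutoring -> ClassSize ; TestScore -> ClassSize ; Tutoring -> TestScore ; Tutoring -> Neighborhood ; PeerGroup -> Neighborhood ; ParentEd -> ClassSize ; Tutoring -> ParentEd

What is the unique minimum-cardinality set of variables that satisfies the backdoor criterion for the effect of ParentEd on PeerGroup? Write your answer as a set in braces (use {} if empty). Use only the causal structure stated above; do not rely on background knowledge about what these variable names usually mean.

{TestScore, Tutoring}

Variables eligible for adjustment (non-descendants of ParentEd, excluding ParentEd and PeerGroup): {TestScore, Tutoring}.
Backdoor paths from ParentEd to PeerGroup:
  P1: ParentEd <- Tutoring -> TestScore -> ClassSize -> PeerGroup
  P2: ParentEd <- Tutoring -> ClassSize -> PeerGroup
  P3: ParentEd <- Tutoring -> Neighborhood <- PeerGroup
  P4: ParentEd <- TestScore <- Tutoring -> ClassSize -> PeerGroup
  P5: ParentEd <- TestScore <- Tutoring -> Neighborhood <- PeerGroup
  P6: ParentEd <- TestScore -> ClassSize <- Tutoring -> Neighborhood <- PeerGroup
  P7: ParentEd <- TestScore -> ClassSize -> PeerGroup
The empty set is not sufficient: P1 (ParentEd <- Tutoring -> TestScore -> ClassSize -> PeerGroup) has no collider blocking it and no conditioned non-collider, so it is open.
Try {TestScore, Tutoring}:
  P1: blocked at fork node Tutoring ∈ conditioning set.
  P2: blocked at fork node Tutoring ∈ conditioning set.
  P3: blocked at fork node Tutoring ∈ conditioning set.
  P4: blocked at chain node TestScore ∈ conditioning set.
  P5: blocked at chain node TestScore ∈ conditioning set.
  P6: blocked at fork node TestScore ∈ conditioning set.
  P7: blocked at fork node TestScore ∈ conditioning set.
{TestScore, Tutoring} contains no descendant of ParentEd and blocks every backdoor path.
Every element of {TestScore, Tutoring} is needed (dropping TestScore leaves P7 open; dropping Tutoring leaves P2 open), so no proper subset is valid.
Among all size-2 subsets of the eligible variables, only {TestScore, Tutoring} blocks every backdoor path, so it is the unique smallest valid adjustment set.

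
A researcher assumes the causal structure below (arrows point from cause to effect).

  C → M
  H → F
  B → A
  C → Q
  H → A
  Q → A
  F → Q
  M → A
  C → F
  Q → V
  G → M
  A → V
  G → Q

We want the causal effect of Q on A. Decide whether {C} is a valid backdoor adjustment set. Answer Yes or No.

Backdoor paths from Q to A (paths whose first edge points into Q):
  P1: Q <- G -> M <- C -> F <- H -> A
  P2: Q <- G -> M -> A
  P3: Q <- C -> F <- H -> A
  P4: Q <- C -> M -> A
  P5: Q <- F <- H -> A
  P6: Q <- F <- C -> M -> A
Condition 1 (no descendant of Q in the set): holds — descendants of Q are {A, V}; none are in {C}.
Condition 2 (every backdoor path blocked by {C}):
  P1: blocked at collider M (neither it nor any descendant is in the conditioning set).
  P2: open — no interior node is in the conditioning set.
  P3: blocked at fork node C ∈ conditioning set.
  P4: blocked at fork node C ∈ conditioning set.
  P5: open — no interior node is in the conditioning set.
  P6: blocked at fork node C ∈ conditioning set.
{C} does not satisfy the backdoor criterion.

No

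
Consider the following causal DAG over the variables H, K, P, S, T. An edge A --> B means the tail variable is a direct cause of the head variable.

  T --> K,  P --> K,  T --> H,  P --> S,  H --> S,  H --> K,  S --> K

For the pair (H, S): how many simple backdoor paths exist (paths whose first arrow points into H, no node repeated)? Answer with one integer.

A backdoor path from H to S is any simple undirected path whose first edge points into H (i.e. leaves H via a parent).
Parents of H: {T}.
Enumerating:
  P1: H <- T -> K <- P -> S
  P2: H <- T -> K <- S
That exhausts the simple backdoor paths. Count: 2.

2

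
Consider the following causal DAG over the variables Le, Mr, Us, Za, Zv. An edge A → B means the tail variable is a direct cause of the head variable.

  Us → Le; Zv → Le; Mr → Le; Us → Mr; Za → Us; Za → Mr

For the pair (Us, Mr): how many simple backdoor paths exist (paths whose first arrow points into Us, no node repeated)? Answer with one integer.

A backdoor path from Us to Mr is any simple undirected path whose first edge points into Us (i.e. leaves Us via a parent).
Parents of Us: {Za}.
Enumerating:
  P1: Us <- Za -> Mr
That exhausts the simple backdoor paths. Count: 1.

1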